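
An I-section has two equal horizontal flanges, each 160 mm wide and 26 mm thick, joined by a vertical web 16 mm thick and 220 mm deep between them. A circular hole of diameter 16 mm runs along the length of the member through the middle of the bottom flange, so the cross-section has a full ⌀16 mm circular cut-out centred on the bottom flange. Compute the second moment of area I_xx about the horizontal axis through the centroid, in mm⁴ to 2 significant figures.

Split into non-overlapping primitives; take the origin at the lower-left of the bounding box.
Bottom flange: 160 × 26, A = 4 160 mm², y = 13 mm, Ī = 234 347 mm⁴.
Web: 16 × 220, A = 3 520 mm², y = 136 mm, Ī = 14 197 333 mm⁴.
Top flange: 160 × 26, A = 4 160 mm², y = 259 mm, Ī = 234 347 mm⁴.
Hole (subtracted): ⌀16, A = 201.1 mm², y = 13 mm, Ī = 3 217 mm⁴.
Centroid: ȳ = ΣA·y / ΣA = 138.1 mm.
Transfer each piece to the horizontal axis through the centroid using Ī + A·d² with d = y − 138.1:
  bottom flange: d = -125.1 mm → contributes +65 364 222 mm⁴
  web: d = -2.125 mm → contributes +14 213 226 mm⁴
  top flange: d = 120.9 mm → contributes +61 015 315 mm⁴
  hole: d = -125.1 mm → contributes −3 151 087 mm⁴
Total I = 137 441 676 mm⁴.

I_xx ≈ 1.4 × 10⁸ mm⁴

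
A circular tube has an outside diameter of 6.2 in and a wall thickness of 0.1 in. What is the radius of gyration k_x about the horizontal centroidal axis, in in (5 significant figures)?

Split into non-overlapping primitives; take the origin at the lower-left of the bounding box.
Outer circle: ⌀6.2, A = 30.19071 in², y = 3.1 in, Ī = 72.53317 in⁴.
Bore (subtracted): ⌀6, A = 28.27433 in², y = 3.1 in, Ī = 63.61725 in⁴.
By symmetry the centroid is at mid-height, ȳ = 3.1 in.
All pieces are centred on the horizontal centroidal axis, so I = ΣĪ (holes subtracted) = 8.915918 in⁴.
Radius of gyration: k = √(I/A) = √(8.915918 / 1.916372) = 2.156965 in.

k_x ≈ 2.1570 in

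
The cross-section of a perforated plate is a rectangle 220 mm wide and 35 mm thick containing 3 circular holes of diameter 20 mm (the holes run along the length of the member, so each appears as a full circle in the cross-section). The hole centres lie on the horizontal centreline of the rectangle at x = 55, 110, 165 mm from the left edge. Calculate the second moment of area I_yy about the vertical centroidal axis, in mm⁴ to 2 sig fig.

I_yy ≈ 2.9 × 10⁷ mm⁴

Split into non-overlapping primitives; take the origin at the lower-left of the bounding box.
Plate: 220 × 35, A = 7 700 mm², x = 110 mm, Ī = 31 056 667 mm⁴.
Hole 1 (subtracted): ⌀20, A = 314.2 mm², x = 55 mm, Ī = 7 854 mm⁴.
Hole 2 (subtracted): ⌀20, A = 314.2 mm², x = 110 mm, Ī = 7 854 mm⁴.
Hole 3 (subtracted): ⌀20, A = 314.2 mm², x = 165 mm, Ī = 7 854 mm⁴.
By symmetry the centroid is at mid-width, x̄ = 110 mm.
Transfer each piece to the vertical centroidal axis using Ī + A·d² with d = x − 110:
  plate: d = 0 mm → contributes +31 056 667 mm⁴
  hole 1: d = -55 mm → contributes −958 186 mm⁴
  hole 2: d = 0 mm → contributes −7 854 mm⁴
  hole 3: d = 55 mm → contributes −958 186 mm⁴
Total I = 29 132 441 mm⁴.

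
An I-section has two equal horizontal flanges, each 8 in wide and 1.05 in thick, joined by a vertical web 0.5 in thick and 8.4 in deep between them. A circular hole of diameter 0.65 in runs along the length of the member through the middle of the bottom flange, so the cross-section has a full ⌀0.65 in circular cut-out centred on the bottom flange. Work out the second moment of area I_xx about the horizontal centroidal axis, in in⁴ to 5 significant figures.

Break the section into simple shapes (no overlaps), measuring from the bottom-left corner of the bounding box.
Bottom flange: 8 × 1.05, A = 8.4 in², y = 0.525 in, Ī = 0.77175 in⁴.
Web: 0.5 × 8.4, A = 4.2 in², y = 5.25 in, Ī = 24.696 in⁴.
Top flange: 8 × 1.05, A = 8.4 in², y = 9.975 in, Ī = 0.77175 in⁴.
Hole (subtracted): ⌀0.65, A = 0.3318307 in², y = 0.525 in, Ī = 0.008762405 in⁴.
Centroid: ȳ = ΣA·y / ΣA = 5.325861 in.
Transfer each piece to the horizontal centroidal axis using Ī + A·d² with d = y − 5.325861:
  bottom flange: d = -4.800861 in → contributes +194.3772 in⁴
  web: d = -0.07586062 in → contributes +24.72017 in⁴
  top flange: d = 4.649139 in → contributes +182.3335 in⁴
  hole: d = -4.800861 in → contributes −7.656884 in⁴
Total I = 393.774 in⁴.

I_xx ≈ 393.77 in⁴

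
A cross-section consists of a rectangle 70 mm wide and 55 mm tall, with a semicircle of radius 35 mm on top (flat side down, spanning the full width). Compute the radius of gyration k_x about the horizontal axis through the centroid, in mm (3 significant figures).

k_x ≈ 24.4 mm

Break the section into simple shapes (no overlaps), measuring from the bottom-left corner of the bounding box.
Rectangular body: 70 × 55, A = 3 850 mm², y = 27.5 mm, Ī = 970 521 mm⁴.
Semicircular cap: semicircle r = 35, A = 1924.2 mm², y = 69.854 mm, Ī = 164 704 mm⁴.
Centroid: ȳ = ΣA·y / ΣA = 41.614 mm.
Transfer each piece to the horizontal axis through the centroid using Ī + A·d² with d = y − 41.614:
  rectangular body: d = -14.114 mm → contributes +1 737 500 mm⁴
  semicircular cap: d = 28.24 mm → contributes +1 699 280 mm⁴
Total I = 3 436 779 mm⁴.
Radius of gyration: k = √(I/A) = √(3 436 779 / 5774.2) = 24.397 mm.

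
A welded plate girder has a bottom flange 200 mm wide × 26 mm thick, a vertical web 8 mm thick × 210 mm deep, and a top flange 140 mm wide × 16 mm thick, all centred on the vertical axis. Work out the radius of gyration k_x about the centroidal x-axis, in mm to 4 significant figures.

Treat the section as a set of non-overlapping primitives; coordinates are from the bounding-box lower-left.
Bottom plate: 200 × 26, A = 5 200 mm², y = 13 mm, Ī = 292 933 mm⁴.
Web plate: 8 × 210, A = 1 680 mm², y = 131 mm, Ī = 6 174 000 mm⁴.
Top plate: 140 × 16, A = 2 240 mm², y = 244 mm, Ī = 47786.7 mm⁴.
Centroid: ȳ = ΣA·y / ΣA = 91.4737 mm.
Transfer each piece to the centroidal x-axis using Ī + A·d² with d = y − 91.4737:
  bottom plate: d = -78.4737 mm → contributes +32 315 153 mm⁴
  web plate: d = 39.5263 mm → contributes +8 798 714 mm⁴
  top plate: d = 152.526 mm → contributes +52 159 767 mm⁴
Total I = 93 273 634 mm⁴.
Radius of gyration: k = √(I/A) = √(93 273 634 / 9 120) = 101.13 mm.

k_x ≈ 101.1 mm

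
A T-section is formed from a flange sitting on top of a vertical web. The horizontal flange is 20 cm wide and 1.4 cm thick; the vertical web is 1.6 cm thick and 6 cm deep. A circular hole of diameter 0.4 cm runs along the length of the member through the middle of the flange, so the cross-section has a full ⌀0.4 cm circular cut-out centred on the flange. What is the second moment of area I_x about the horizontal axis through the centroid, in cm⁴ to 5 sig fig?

Break the section into simple shapes (no overlaps), measuring from the bottom-left corner of the bounding box.
Flange: 20 × 1.4, A = 28 cm², y = 6.7 cm, Ī = 4.573333 cm⁴.
Web: 1.6 × 6, A = 9.6 cm², y = 3 cm, Ī = 28.8 cm⁴.
Hole (subtracted): ⌀0.4, A = 0.1256637 cm², y = 6.7 cm, Ī = 0.001256637 cm⁴.
Centroid: ȳ = ΣA·y / ΣA = 5.752151 cm.
Transfer each piece to the horizontal axis through the centroid using Ī + A·d² with d = y − 5.752151:
  flange: d = 0.9478487 cm → contributes +29.72901 cm⁴
  web: d = -2.752151 cm → contributes +101.5136 cm⁴
  hole: d = 0.9478487 cm → contributes −0.1141551 cm⁴
Total I = 131.1285 cm⁴.

I_x ≈ 131.13 cm⁴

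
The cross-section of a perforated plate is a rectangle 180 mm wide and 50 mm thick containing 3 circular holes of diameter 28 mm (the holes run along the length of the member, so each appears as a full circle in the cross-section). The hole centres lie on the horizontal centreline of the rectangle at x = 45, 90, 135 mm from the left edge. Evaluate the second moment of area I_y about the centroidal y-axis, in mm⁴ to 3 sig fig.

I_y ≈ 2.17 × 10⁷ mm⁴

Decompose the section into non-overlapping parts with the origin at the bottom-left of its bounding rectangle.
Plate: 180 × 50, A = 9 000 mm², x = 90 mm, Ī = 24 300 000 mm⁴.
Hole 1 (subtracted): ⌀28, A = 615.75 mm², x = 45 mm, Ī = 30 172 mm⁴.
Hole 2 (subtracted): ⌀28, A = 615.75 mm², x = 90 mm, Ī = 30 172 mm⁴.
Hole 3 (subtracted): ⌀28, A = 615.75 mm², x = 135 mm, Ī = 30 172 mm⁴.
By symmetry the centroid is at mid-width, x̄ = 90 mm.
Transfer each piece to the centroidal y-axis using Ī + A·d² with d = x − 90:
  plate: d = 0 mm → contributes +24 300 000 mm⁴
  hole 1: d = -45 mm → contributes −1 277 070 mm⁴
  hole 2: d = 0 mm → contributes −30 172 mm⁴
  hole 3: d = 45 mm → contributes −1 277 070 mm⁴
Total I = 21 715 688 mm⁴.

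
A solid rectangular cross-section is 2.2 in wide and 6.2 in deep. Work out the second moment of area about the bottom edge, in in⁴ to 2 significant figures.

I_base ≈ 170 in⁴

The section: 2.2 × 6.2, A = 13.64 in², y = 3.1 in, Ī = 43.69 in⁴.
Transfer it to the bottom edge using Ī + A·d² with d = y − 0:
  the section: d = 3.1 in → contributes +174.8 in⁴
Total I = 174.8 in⁴.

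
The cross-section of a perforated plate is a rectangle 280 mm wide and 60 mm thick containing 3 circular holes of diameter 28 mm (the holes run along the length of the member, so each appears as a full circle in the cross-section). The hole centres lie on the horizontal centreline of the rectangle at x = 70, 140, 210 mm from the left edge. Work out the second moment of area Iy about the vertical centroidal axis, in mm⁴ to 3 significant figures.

Treat the section as a set of non-overlapping primitives; coordinates are from the bounding-box lower-left.
Plate: 280 × 60, A = 16 800 mm², x = 140 mm, Ī = 109 760 000 mm⁴.
Hole 1 (subtracted): ⌀28, A = 615.75 mm², x = 70 mm, Ī = 30 172 mm⁴.
Hole 2 (subtracted): ⌀28, A = 615.75 mm², x = 140 mm, Ī = 30 172 mm⁴.
Hole 3 (subtracted): ⌀28, A = 615.75 mm², x = 210 mm, Ī = 30 172 mm⁴.
By symmetry the centroid is at mid-width, x̄ = 140 mm.
Transfer each piece to the vertical centroidal axis using Ī + A·d² with d = x − 140:
  plate: d = 0 mm → contributes +109 760 000 mm⁴
  hole 1: d = -70 mm → contributes −3 047 357 mm⁴
  hole 2: d = 0 mm → contributes −30 172 mm⁴
  hole 3: d = 70 mm → contributes −3 047 357 mm⁴
Total I = 103 635 113 mm⁴.

Iy ≈ 1.04 × 10⁸ mm⁴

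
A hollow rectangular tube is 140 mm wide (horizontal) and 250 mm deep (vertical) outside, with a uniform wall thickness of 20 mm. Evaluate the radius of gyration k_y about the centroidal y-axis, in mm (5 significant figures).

Split into non-overlapping primitives; take the origin at the lower-left of the bounding box.
Outer rectangle: 140 × 250, A = 35 000 mm², x = 70 mm, Ī = 57 166 667 mm⁴.
Inner void (subtracted): 100 × 210, A = 21 000 mm², x = 70 mm, Ī = 17 500 000 mm⁴.
By symmetry the centroid is at mid-width, x̄ = 70 mm.
All pieces are centred on the centroidal y-axis, so I = ΣĪ (holes subtracted) = 39 666 667 mm⁴.
Radius of gyration: k = √(I/A) = √(39 666 667 / 14 000) = 53.22906 mm.

k_y ≈ 53.229 mm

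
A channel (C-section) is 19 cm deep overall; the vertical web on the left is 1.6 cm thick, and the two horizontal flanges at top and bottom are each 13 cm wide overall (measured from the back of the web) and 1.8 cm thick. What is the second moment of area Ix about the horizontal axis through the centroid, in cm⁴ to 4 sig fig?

Ix ≈ 3961 cm⁴

Treat the section as a set of non-overlapping primitives; coordinates are from the bounding-box lower-left.
Web: 1.6 × 19, A = 30.4 cm², y = 9.5 cm, Ī = 914.533 cm⁴.
Top flange (beyond web): 11.4 × 1.8, A = 20.52 cm², y = 18.1 cm, Ī = 5.5404 cm⁴.
Bottom flange (beyond web): 11.4 × 1.8, A = 20.52 cm², y = 0.9 cm, Ī = 5.5404 cm⁴.
By symmetry the centroid is at mid-height, ȳ = 9.5 cm.
Transfer each piece to the horizontal axis through the centroid using Ī + A·d² with d = y − 9.5:
  web: d = 0 cm → contributes +914.533 cm⁴
  top flange (beyond web): d = 8.6 cm → contributes +1523.2 cm⁴
  bottom flange (beyond web): d = -8.6 cm → contributes +1523.2 cm⁴
Total I = 3960.93 cm⁴.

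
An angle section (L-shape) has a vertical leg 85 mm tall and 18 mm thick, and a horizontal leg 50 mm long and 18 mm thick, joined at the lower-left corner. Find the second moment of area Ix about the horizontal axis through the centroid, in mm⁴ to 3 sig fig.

Ix ≈ 1.41 × 10⁶ mm⁴

Split into non-overlapping primitives; take the origin at the lower-left of the bounding box.
Vertical leg: 18 × 85, A = 1 530 mm², y = 42.5 mm, Ī = 921 188 mm⁴.
Horizontal leg (remainder): 32 × 18, A = 576 mm², y = 9 mm, Ī = 15 552 mm⁴.
Centroid: ȳ = ΣA·y / ΣA = 33.338 mm.
Transfer each piece to the horizontal axis through the centroid using Ī + A·d² with d = y − 33.338:
  vertical leg: d = 9.1624 mm → contributes +1 049 630 mm⁴
  horizontal leg (remainder): d = -24.338 mm → contributes +356 728 mm⁴
Total I = 1 406 358 mm⁴.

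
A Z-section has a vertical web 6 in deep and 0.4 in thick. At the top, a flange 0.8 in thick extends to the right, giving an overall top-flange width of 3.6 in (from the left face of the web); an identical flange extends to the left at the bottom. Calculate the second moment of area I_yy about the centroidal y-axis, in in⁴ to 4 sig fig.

Decompose the section into non-overlapping parts with the origin at the bottom-left of its bounding rectangle.
Web: 0.4 × 6, A = 2.4 in², x = 3.4 in, Ī = 0.032 in⁴.
Top flange (beyond web): 3.2 × 0.8, A = 2.56 in², x = 5.2 in, Ī = 2.18453 in⁴.
Bottom flange (beyond web): 3.2 × 0.8, A = 2.56 in², x = 1.6 in, Ī = 2.18453 in⁴.
Centroid: x̄ = ΣA·x / ΣA = 3.4 in.
Transfer each piece to the centroidal y-axis using Ī + A·d² with d = x − 3.4:
  web: d = 0 in → contributes +0.032 in⁴
  top flange (beyond web): d = 1.8 in → contributes +10.4789 in⁴
  bottom flange (beyond web): d = -1.8 in → contributes +10.4789 in⁴
Total I = 20.9899 in⁴.

I_yy ≈ 20.99 in⁴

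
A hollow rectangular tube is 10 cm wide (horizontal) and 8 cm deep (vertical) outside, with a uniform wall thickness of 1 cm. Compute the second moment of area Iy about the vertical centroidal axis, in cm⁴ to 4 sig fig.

Treat the section as a set of non-overlapping primitives; coordinates are from the bounding-box lower-left.
Outer rectangle: 10 × 8, A = 80 cm², x = 5 cm, Ī = 666.667 cm⁴.
Inner void (subtracted): 8 × 6, A = 48 cm², x = 5 cm, Ī = 256 cm⁴.
By symmetry the centroid is at mid-width, x̄ = 5 cm.
All pieces are centred on the vertical centroidal axis, so I = ΣĪ (holes subtracted) = 410.667 cm⁴.

Iy ≈ 410.7 cm⁴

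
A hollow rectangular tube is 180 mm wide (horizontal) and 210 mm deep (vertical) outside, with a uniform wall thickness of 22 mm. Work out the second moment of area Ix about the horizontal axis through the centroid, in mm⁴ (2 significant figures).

Decompose the section into non-overlapping parts with the origin at the bottom-left of its bounding rectangle.
Outer rectangle: 180 × 210, A = 37 800 mm², y = 105 mm, Ī = 138 915 000 mm⁴.
Inner void (subtracted): 136 × 166, A = 22 576 mm², y = 105 mm, Ī = 51 842 021 mm⁴.
By symmetry the centroid is at mid-height, ȳ = 105 mm.
All pieces are centred on the horizontal axis through the centroid, so I = ΣĪ (holes subtracted) = 87 072 979 mm⁴.

Ix ≈ 8.7 × 10⁷ mm⁴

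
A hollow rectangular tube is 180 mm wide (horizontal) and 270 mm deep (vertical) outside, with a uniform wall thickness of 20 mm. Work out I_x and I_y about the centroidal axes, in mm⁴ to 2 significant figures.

I_x ≈ 1.5 × 10⁸ mm⁴, I_y ≈ 7.9 × 10⁷ mm⁴

Decompose the section into non-overlapping parts with the origin at the bottom-left of its bounding rectangle.
Outer rectangle: 180 × 270, A = 48 600 mm², y = 135 mm, Ī = 295 245 000 mm⁴.
Inner void (subtracted): 140 × 230, A = 32 200 mm², y = 135 mm, Ī = 141 948 333 mm⁴.
By symmetry the centroid is at mid-height, ȳ = 135 mm.
All pieces are centred on the centroidal x-axis, so I = ΣĪ (holes subtracted) = 153 296 667 mm⁴.
Repeating about the centroidal y-axis gives I_y = 78 626 667 mm⁴.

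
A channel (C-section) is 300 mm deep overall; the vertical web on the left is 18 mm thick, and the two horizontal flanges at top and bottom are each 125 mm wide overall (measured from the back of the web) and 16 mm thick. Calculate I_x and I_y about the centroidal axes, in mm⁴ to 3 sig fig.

Split into non-overlapping primitives; take the origin at the lower-left of the bounding box.
Web: 18 × 300, A = 5 400 mm², y = 150 mm, Ī = 40 500 000 mm⁴.
Top flange (beyond web): 107 × 16, A = 1 712 mm², y = 292 mm, Ī = 36 523 mm⁴.
Bottom flange (beyond web): 107 × 16, A = 1 712 mm², y = 8 mm, Ī = 36 523 mm⁴.
By symmetry the centroid is at mid-height, ȳ = 150 mm.
Transfer each piece to the centroidal x-axis using Ī + A·d² with d = y − 150:
  web: d = 0 mm → contributes +40 500 000 mm⁴
  top flange (beyond web): d = 142 mm → contributes +34 557 291 mm⁴
  bottom flange (beyond web): d = -142 mm → contributes +34 557 291 mm⁴
Total I = 109 614 581 mm⁴.
For the y-axis: x̄ = 33.252 mm.
Repeating about the centroidal y-axis gives I_y = 11 597 645 mm⁴.

I_x ≈ 1.10 × 10⁸ mm⁴, I_y ≈ 1.16 × 10⁷ mm⁴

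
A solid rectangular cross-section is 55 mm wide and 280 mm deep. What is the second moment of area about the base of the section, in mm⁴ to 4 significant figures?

The section: 55 × 280, A = 15 400 mm², y = 140 mm, Ī = 100 613 333 mm⁴.
Transfer it to a horizontal axis along the bottom face using Ī + A·d² with d = y − 0:
  the section: d = 140 mm → contributes +402 453 333 mm⁴
Total I = 402 453 333 mm⁴.

I_base ≈ 4.025 × 10⁸ mm⁴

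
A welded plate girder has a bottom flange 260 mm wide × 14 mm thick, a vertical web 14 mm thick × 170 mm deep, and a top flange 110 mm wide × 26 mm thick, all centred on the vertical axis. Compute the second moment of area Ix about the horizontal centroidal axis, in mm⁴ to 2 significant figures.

Ix ≈ 6.4 × 10⁷ mm⁴

Treat the section as a set of non-overlapping primitives; coordinates are from the bounding-box lower-left.
Bottom plate: 260 × 14, A = 3 640 mm², y = 7 mm, Ī = 59 453 mm⁴.
Web plate: 14 × 170, A = 2 380 mm², y = 99 mm, Ī = 5 731 833 mm⁴.
Top plate: 110 × 26, A = 2 860 mm², y = 197 mm, Ī = 161 113 mm⁴.
Centroid: ȳ = ΣA·y / ΣA = 92.85 mm.
Transfer each piece to the horizontal centroidal axis using Ī + A·d² with d = y − 92.85:
  bottom plate: d = -85.85 mm → contributes +26 887 908 mm⁴
  web plate: d = 6.149 mm → contributes +5 821 811 mm⁴
  top plate: d = 104.1 mm → contributes +31 183 365 mm⁴
Total I = 63 893 084 mm⁴.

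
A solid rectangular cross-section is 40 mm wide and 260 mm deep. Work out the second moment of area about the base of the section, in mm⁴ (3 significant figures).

The section: 40 × 260, A = 10 400 mm², y = 130 mm, Ī = 58 586 667 mm⁴.
Transfer it to the bottom edge using Ī + A·d² with d = y − 0:
  the section: d = 130 mm → contributes +234 346 667 mm⁴
Total I = 234 346 667 mm⁴.

I_base ≈ 2.34 × 10⁸ mm⁴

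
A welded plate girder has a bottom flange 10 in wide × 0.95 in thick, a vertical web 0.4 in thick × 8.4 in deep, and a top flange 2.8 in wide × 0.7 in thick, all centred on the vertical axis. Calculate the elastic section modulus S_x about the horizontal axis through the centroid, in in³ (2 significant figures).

Split into non-overlapping primitives; take the origin at the lower-left of the bounding box.
Bottom plate: 10 × 0.95, A = 9.5 in², y = 0.475 in, Ī = 0.7145 in⁴.
Web plate: 0.4 × 8.4, A = 3.36 in², y = 5.15 in, Ī = 19.76 in⁴.
Top plate: 2.8 × 0.7, A = 1.96 in², y = 9.7 in, Ī = 0.08003 in⁴.
Centroid: ȳ = ΣA·y / ΣA = 2.755 in.
Transfer each piece to the horizontal axis through the centroid using Ī + A·d² with d = y − 2.755:
  bottom plate: d = -2.28 in → contributes +50.1 in⁴
  web plate: d = 2.395 in → contributes +39.03 in⁴
  top plate: d = 6.945 in → contributes +94.62 in⁴
Total I = 183.7 in⁴.
Extreme fibre distance c = 7.295 in; S = I/c = 25.19 in³.

S_x ≈ 25 in³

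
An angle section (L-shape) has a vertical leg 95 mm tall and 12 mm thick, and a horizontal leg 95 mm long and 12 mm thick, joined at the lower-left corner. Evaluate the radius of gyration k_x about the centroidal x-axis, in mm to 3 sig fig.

Split into non-overlapping primitives; take the origin at the lower-left of the bounding box.
Vertical leg: 12 × 95, A = 1 140 mm², y = 47.5 mm, Ī = 857 375 mm⁴.
Horizontal leg (remainder): 83 × 12, A = 996 mm², y = 6 mm, Ī = 11 952 mm⁴.
Centroid: ȳ = ΣA·y / ΣA = 28.149 mm.
Transfer each piece to the centroidal x-axis using Ī + A·d² with d = y − 28.149:
  vertical leg: d = 19.351 mm → contributes +1 284 266 mm⁴
  horizontal leg (remainder): d = -22.149 mm → contributes +500 562 mm⁴
Total I = 1 784 829 mm⁴.
Radius of gyration: k = √(I/A) = √(1 784 829 / 2 136) = 28.907 mm.

k_x ≈ 28.9 mm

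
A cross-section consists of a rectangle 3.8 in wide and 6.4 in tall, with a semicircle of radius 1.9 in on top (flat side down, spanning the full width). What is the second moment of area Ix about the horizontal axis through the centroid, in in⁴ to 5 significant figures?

Split into non-overlapping primitives; take the origin at the lower-left of the bounding box.
Rectangular body: 3.8 × 6.4, A = 24.32 in², y = 3.2 in, Ī = 83.01227 in⁴.
Semicircular cap: semicircle r = 1.9, A = 5.670575 in², y = 7.206385 in, Ī = 1.430364 in⁴.
Centroid: ȳ = ΣA·y / ΣA = 3.957522 in.
Transfer each piece to the horizontal axis through the centroid using Ī + A·d² with d = y − 3.957522:
  rectangular body: d = -0.7575215 in → contributes +96.96803 in⁴
  semicircular cap: d = 3.248864 in → contributes +61.28393 in⁴
Total I = 158.252 in⁴.

Ix ≈ 158.25 in⁴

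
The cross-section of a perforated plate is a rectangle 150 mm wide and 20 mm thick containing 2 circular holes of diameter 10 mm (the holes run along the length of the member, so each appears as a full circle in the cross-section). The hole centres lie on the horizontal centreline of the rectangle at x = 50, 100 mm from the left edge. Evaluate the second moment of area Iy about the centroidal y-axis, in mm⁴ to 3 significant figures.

Decompose the section into non-overlapping parts with the origin at the bottom-left of its bounding rectangle.
Plate: 150 × 20, A = 3 000 mm², x = 75 mm, Ī = 5 625 000 mm⁴.
Hole 1 (subtracted): ⌀10, A = 78.54 mm², x = 50 mm, Ī = 490.87 mm⁴.
Hole 2 (subtracted): ⌀10, A = 78.54 mm², x = 100 mm, Ī = 490.87 mm⁴.
By symmetry the centroid is at mid-width, x̄ = 75 mm.
Transfer each piece to the centroidal y-axis using Ī + A·d² with d = x − 75:
  plate: d = 0 mm → contributes +5 625 000 mm⁴
  hole 1: d = -25 mm → contributes −49 578 mm⁴
  hole 2: d = 25 mm → contributes −49 578 mm⁴
Total I = 5 525 843 mm⁴.

Iy ≈ 5.53 × 10⁶ mm⁴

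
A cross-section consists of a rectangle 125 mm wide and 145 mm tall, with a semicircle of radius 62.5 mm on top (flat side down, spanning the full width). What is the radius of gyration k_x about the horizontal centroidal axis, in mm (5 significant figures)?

k_x ≈ 56.840 mm

Decompose the section into non-overlapping parts with the origin at the bottom-left of its bounding rectangle.
Rectangular body: 125 × 145, A = 18 125 mm², y = 72.5 mm, Ī = 31 756 510 mm⁴.
Semicircular cap: semicircle r = 62.5, A = 6135.923 mm², y = 171.5258 mm, Ī = 1 674 758 mm⁴.
Centroid: ȳ = ΣA·y / ΣA = 97.545 mm.
Transfer each piece to the horizontal centroidal axis using Ī + A·d² with d = y − 97.545:
  rectangular body: d = -25.045 mm → contributes +43 125 454 mm⁴
  semicircular cap: d = 73.98082 mm → contributes +35 257 661 mm⁴
Total I = 78 383 115 mm⁴.
Radius of gyration: k = √(I/A) = √(78 383 115 / 24260.92) = 56.84046 mm.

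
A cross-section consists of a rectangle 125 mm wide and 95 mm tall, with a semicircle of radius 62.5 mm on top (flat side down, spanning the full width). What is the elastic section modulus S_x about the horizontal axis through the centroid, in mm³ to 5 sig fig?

S_x ≈ 3.8658 × 10⁵ mm³

Decompose the section into non-overlapping parts with the origin at the bottom-left of its bounding rectangle.
Rectangular body: 125 × 95, A = 11 875 mm², y = 47.5 mm, Ī = 8 930 990 mm⁴.
Semicircular cap: semicircle r = 62.5, A = 6135.923 mm², y = 121.5258 mm, Ī = 1 674 758 mm⁴.
Centroid: ȳ = ΣA·y / ΣA = 72.71896 mm.
Transfer each piece to the horizontal axis through the centroid using Ī + A·d² with d = y − 72.71896:
  rectangular body: d = -25.21896 mm → contributes +16 483 442 mm⁴
  semicircular cap: d = 48.80686 mm → contributes +16 291 201 mm⁴
Total I = 32 774 643 mm⁴.
Extreme fibre distance c = 84.78104 mm; S = I/c = 386579.9 mm³.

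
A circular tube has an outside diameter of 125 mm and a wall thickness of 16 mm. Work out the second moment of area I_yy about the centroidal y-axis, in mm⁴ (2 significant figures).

Decompose the section into non-overlapping parts with the origin at the bottom-left of its bounding rectangle.
Outer circle: ⌀125, A = 12 272 mm², x = 62.5 mm, Ī = 11 984 225 mm⁴.
Bore (subtracted): ⌀93, A = 6 793 mm², x = 62.5 mm, Ī = 3 671 992 mm⁴.
By symmetry the centroid is at mid-width, x̄ = 62.5 mm.
All pieces are centred on the centroidal y-axis, so I = ΣĪ (holes subtracted) = 8 312 233 mm⁴.

I_yy ≈ 8.3 × 10⁶ mm⁴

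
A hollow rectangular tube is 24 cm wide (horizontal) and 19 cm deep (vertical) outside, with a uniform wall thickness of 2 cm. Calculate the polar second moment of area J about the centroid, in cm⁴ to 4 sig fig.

J ≈ 1.998 × 10⁴ cm⁴

Split into non-overlapping primitives; take the origin at the lower-left of the bounding box.
Outer rectangle: 24 × 19, A = 456 cm², y = 9.5 cm, Ī = 13 718 cm⁴.
Inner void (subtracted): 20 × 15, A = 300 cm², y = 9.5 cm, Ī = 5 625 cm⁴.
By symmetry the centroid is at mid-height, ȳ = 9.5 cm.
All pieces are centred on the centroidal x-axis, so I = ΣĪ (holes subtracted) = 8 093 cm⁴.
Repeating about the centroidal y-axis gives I_y = 11 888 cm⁴.
Polar second moment: J = I_x + I_y = 19 981 cm⁴.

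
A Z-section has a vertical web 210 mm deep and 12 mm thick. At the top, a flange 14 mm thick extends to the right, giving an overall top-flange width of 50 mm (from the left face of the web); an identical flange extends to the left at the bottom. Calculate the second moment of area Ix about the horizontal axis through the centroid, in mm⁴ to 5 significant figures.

Split into non-overlapping primitives; take the origin at the lower-left of the bounding box.
Web: 12 × 210, A = 2 520 mm², y = 105 mm, Ī = 9 261 000 mm⁴.
Top flange (beyond web): 38 × 14, A = 532 mm², y = 203 mm, Ī = 8689.333 mm⁴.
Bottom flange (beyond web): 38 × 14, A = 532 mm², y = 7 mm, Ī = 8689.333 mm⁴.
Centroid: ȳ = ΣA·y / ΣA = 105 mm.
Transfer each piece to the horizontal axis through the centroid using Ī + A·d² with d = y − 105:
  web: d = 0 mm → contributes +9 261 000 mm⁴
  top flange (beyond web): d = 98 mm → contributes +5 118 017 mm⁴
  bottom flange (beyond web): d = -98 mm → contributes +5 118 017 mm⁴
Total I = 19 497 035 mm⁴.

Ix ≈ 1.9497 × 10⁷ mm⁴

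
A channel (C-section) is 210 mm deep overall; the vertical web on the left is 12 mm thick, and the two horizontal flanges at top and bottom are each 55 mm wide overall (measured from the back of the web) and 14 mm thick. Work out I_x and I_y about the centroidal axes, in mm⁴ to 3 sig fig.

I_x ≈ 2.08 × 10⁷ mm⁴, I_y ≈ 8.32 × 10⁵ mm⁴

Decompose the section into non-overlapping parts with the origin at the bottom-left of its bounding rectangle.
Web: 12 × 210, A = 2 520 mm², y = 105 mm, Ī = 9 261 000 mm⁴.
Top flange (beyond web): 43 × 14, A = 602 mm², y = 203 mm, Ī = 9832.7 mm⁴.
Bottom flange (beyond web): 43 × 14, A = 602 mm², y = 7 mm, Ī = 9832.7 mm⁴.
By symmetry the centroid is at mid-height, ȳ = 105 mm.
Transfer each piece to the centroidal x-axis using Ī + A·d² with d = y − 105:
  web: d = 0 mm → contributes +9 261 000 mm⁴
  top flange (beyond web): d = 98 mm → contributes +5 791 441 mm⁴
  bottom flange (beyond web): d = -98 mm → contributes +5 791 441 mm⁴
Total I = 20 843 881 mm⁴.
For the y-axis: x̄ = 14.891 mm.
Repeating about the centroidal y-axis gives I_y = 831 901 mm⁴.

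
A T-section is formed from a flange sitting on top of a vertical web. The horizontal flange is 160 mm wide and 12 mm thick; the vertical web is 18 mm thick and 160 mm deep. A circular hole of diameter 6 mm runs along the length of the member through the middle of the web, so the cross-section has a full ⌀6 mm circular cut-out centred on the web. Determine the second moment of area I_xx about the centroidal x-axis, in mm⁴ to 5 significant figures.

Decompose the section into non-overlapping parts with the origin at the bottom-left of its bounding rectangle.
Flange: 160 × 12, A = 1 920 mm², y = 166 mm, Ī = 23 040 mm⁴.
Web: 18 × 160, A = 2 880 mm², y = 80 mm, Ī = 6 144 000 mm⁴.
Hole (subtracted): ⌀6, A = 28.27433 mm², y = 80 mm, Ī = 63.61725 mm⁴.
Centroid: ȳ = ΣA·y / ΣA = 114.6038 mm.
Transfer each piece to the centroidal x-axis using Ī + A·d² with d = y − 114.6038:
  flange: d = 51.39617 mm → contributes +5 094 847 mm⁴
  web: d = -34.60383 mm → contributes +9 592 585 mm⁴
  hole: d = -34.60383 mm → contributes −33920.02 mm⁴
Total I = 14 653 511 mm⁴.

I_xx ≈ 1.4654 × 10⁷ mm⁴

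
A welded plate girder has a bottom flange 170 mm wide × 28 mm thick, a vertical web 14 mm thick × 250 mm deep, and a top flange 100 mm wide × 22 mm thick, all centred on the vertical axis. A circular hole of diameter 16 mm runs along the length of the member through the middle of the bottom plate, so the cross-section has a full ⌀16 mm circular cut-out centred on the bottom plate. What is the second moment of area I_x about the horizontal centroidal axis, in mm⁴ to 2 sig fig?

Break the section into simple shapes (no overlaps), measuring from the bottom-left corner of the bounding box.
Bottom plate: 170 × 28, A = 4 760 mm², y = 14 mm, Ī = 310 987 mm⁴.
Web plate: 14 × 250, A = 3 500 mm², y = 153 mm, Ī = 18 229 167 mm⁴.
Top plate: 100 × 22, A = 2 200 mm², y = 289 mm, Ī = 88 733 mm⁴.
Hole (subtracted): ⌀16, A = 201.1 mm², y = 14 mm, Ī = 3 217 mm⁴.
Centroid: ȳ = ΣA·y / ΣA = 120.4 mm.
Transfer each piece to the horizontal centroidal axis using Ī + A·d² with d = y − 120.4:
  bottom plate: d = -106.4 mm → contributes +54 193 720 mm⁴
  web plate: d = 32.6 mm → contributes +21 949 961 mm⁴
  top plate: d = 168.6 mm → contributes +62 629 534 mm⁴
  hole: d = -106.4 mm → contributes −2 279 218 mm⁴
Total I = 136 493 997 mm⁴.

I_x ≈ 1.4 × 10⁸ mm⁴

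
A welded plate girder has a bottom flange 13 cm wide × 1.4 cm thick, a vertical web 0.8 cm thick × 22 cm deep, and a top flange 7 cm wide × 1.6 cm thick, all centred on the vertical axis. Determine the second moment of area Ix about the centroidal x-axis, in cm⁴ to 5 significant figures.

Ix ≈ 4627.3 cm⁴

Treat the section as a set of non-overlapping primitives; coordinates are from the bounding-box lower-left.
Bottom plate: 13 × 1.4, A = 18.2 cm², y = 0.7 cm, Ī = 2.972667 cm⁴.
Web plate: 0.8 × 22, A = 17.6 cm², y = 12.4 cm, Ī = 709.8667 cm⁴.
Top plate: 7 × 1.6, A = 11.2 cm², y = 24.2 cm, Ī = 2.389333 cm⁴.
Centroid: ȳ = ΣA·y / ΣA = 10.68128 cm.
Transfer each piece to the centroidal x-axis using Ī + A·d² with d = y − 10.68128:
  bottom plate: d = -9.981277 cm → contributes +1816.164 cm⁴
  web plate: d = 1.718723 cm → contributes +761.8572 cm⁴
  top plate: d = 13.51872 cm → contributes +2049.255 cm⁴
Total I = 4627.276 cm⁴.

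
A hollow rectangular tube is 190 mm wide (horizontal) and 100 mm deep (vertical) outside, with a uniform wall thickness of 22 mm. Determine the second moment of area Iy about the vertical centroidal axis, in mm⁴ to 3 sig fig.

Split into non-overlapping primitives; take the origin at the lower-left of the bounding box.
Outer rectangle: 190 × 100, A = 19 000 mm², x = 95 mm, Ī = 57 158 333 mm⁴.
Inner void (subtracted): 146 × 56, A = 8 176 mm², x = 95 mm, Ī = 14 523 301 mm⁴.
By symmetry the centroid is at mid-width, x̄ = 95 mm.
All pieces are centred on the vertical centroidal axis, so I = ΣĪ (holes subtracted) = 42 635 032 mm⁴.

Iy ≈ 4.26 × 10⁷ mm⁴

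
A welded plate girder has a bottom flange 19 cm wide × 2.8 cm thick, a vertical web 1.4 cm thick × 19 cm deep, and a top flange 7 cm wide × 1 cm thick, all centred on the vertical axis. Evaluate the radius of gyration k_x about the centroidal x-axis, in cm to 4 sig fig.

k_x ≈ 7.484 cm

Treat the section as a set of non-overlapping primitives; coordinates are from the bounding-box lower-left.
Bottom plate: 19 × 2.8, A = 53.2 cm², y = 1.4 cm, Ī = 34.7573 cm⁴.
Web plate: 1.4 × 19, A = 26.6 cm², y = 12.3 cm, Ī = 800.217 cm⁴.
Top plate: 7 × 1, A = 7 cm², y = 22.3 cm, Ī = 0.583333 cm⁴.
Centroid: ȳ = ΣA·y / ΣA = 6.42581 cm.
Transfer each piece to the centroidal x-axis using Ī + A·d² with d = y − 6.42581:
  bottom plate: d = -5.02581 cm → contributes +1378.52 cm⁴
  web plate: d = 5.87419 cm → contributes +1718.08 cm⁴
  top plate: d = 15.8742 cm → contributes +1764.51 cm⁴
Total I = 4861.12 cm⁴.
Radius of gyration: k = √(I/A) = √(4861.12 / 86.8) = 7.48356 cm.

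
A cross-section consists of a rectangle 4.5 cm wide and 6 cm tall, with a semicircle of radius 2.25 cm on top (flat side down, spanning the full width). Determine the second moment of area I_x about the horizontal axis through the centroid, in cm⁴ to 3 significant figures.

I_x ≈ 180 cm⁴

Decompose the section into non-overlapping parts with the origin at the bottom-left of its bounding rectangle.
Rectangular body: 4.5 × 6, A = 27 cm², y = 3 cm, Ī = 81 cm⁴.
Semicircular cap: semicircle r = 2.25, A = 7.9522 cm², y = 6.9549 cm, Ī = 2.813 cm⁴.
Centroid: ȳ = ΣA·y / ΣA = 3.8998 cm.
Transfer each piece to the horizontal axis through the centroid using Ī + A·d² with d = y − 3.8998:
  rectangular body: d = -0.89981 cm → contributes +102.86 cm⁴
  semicircular cap: d = 3.0551 cm → contributes +77.037 cm⁴
Total I = 179.9 cm⁴.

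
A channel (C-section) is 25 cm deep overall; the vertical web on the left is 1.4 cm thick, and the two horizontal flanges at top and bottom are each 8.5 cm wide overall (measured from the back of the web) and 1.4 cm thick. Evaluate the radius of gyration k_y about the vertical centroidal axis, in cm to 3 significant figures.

Decompose the section into non-overlapping parts with the origin at the bottom-left of its bounding rectangle.
Web: 1.4 × 25, A = 35 cm², x = 0.7 cm, Ī = 5.7167 cm⁴.
Top flange (beyond web): 7.1 × 1.4, A = 9.94 cm², x = 4.95 cm, Ī = 41.756 cm⁴.
Bottom flange (beyond web): 7.1 × 1.4, A = 9.94 cm², x = 4.95 cm, Ī = 41.756 cm⁴.
Centroid: x̄ = ΣA·x / ΣA = 2.2395 cm.
Transfer each piece to the vertical centroidal axis using Ī + A·d² with d = x − 2.2395:
  web: d = -1.5395 cm → contributes +88.673 cm⁴
  top flange (beyond web): d = 2.7105 cm → contributes +114.78 cm⁴
  bottom flange (beyond web): d = 2.7105 cm → contributes +114.78 cm⁴
Total I = 318.24 cm⁴.
Radius of gyration: k = √(I/A) = √(318.24 / 54.88) = 2.4081 cm.

k_y ≈ 2.41 cm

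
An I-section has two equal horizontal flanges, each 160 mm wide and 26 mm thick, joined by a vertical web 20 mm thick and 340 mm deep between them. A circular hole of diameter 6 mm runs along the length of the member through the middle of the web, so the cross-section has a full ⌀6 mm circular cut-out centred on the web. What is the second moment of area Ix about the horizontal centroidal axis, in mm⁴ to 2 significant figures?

Treat the section as a set of non-overlapping primitives; coordinates are from the bounding-box lower-left.
Bottom flange: 160 × 26, A = 4 160 mm², y = 13 mm, Ī = 234 347 mm⁴.
Web: 20 × 340, A = 6 800 mm², y = 196 mm, Ī = 65 506 667 mm⁴.
Top flange: 160 × 26, A = 4 160 mm², y = 379 mm, Ī = 234 347 mm⁴.
Hole (subtracted): ⌀6, A = 28.27 mm², y = 196 mm, Ī = 63.62 mm⁴.
By symmetry the centroid is at mid-height, ȳ = 196 mm.
Transfer each piece to the horizontal centroidal axis using Ī + A·d² with d = y − 196:
  bottom flange: d = -183 mm → contributes +139 548 587 mm⁴
  web: d = 0 mm → contributes +65 506 667 mm⁴
  top flange: d = 183 mm → contributes +139 548 587 mm⁴
  hole: d = 0 mm → contributes −63.62 mm⁴
Total I = 344 603 776 mm⁴.

Ix ≈ 3.4 × 10⁸ mm⁴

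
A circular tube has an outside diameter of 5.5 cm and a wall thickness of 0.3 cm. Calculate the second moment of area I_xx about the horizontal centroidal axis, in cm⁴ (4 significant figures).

I_xx ≈ 16.62 cm⁴

Treat the section as a set of non-overlapping primitives; coordinates are from the bounding-box lower-left.
Outer circle: ⌀5.5, A = 23.7583 cm², y = 2.75 cm, Ī = 44.918 cm⁴.
Bore (subtracted): ⌀4.9, A = 18.8574 cm², y = 2.75 cm, Ī = 28.2979 cm⁴.
By symmetry the centroid is at mid-height, ȳ = 2.75 cm.
All pieces are centred on the horizontal centroidal axis, so I = ΣĪ (holes subtracted) = 16.6201 cm⁴.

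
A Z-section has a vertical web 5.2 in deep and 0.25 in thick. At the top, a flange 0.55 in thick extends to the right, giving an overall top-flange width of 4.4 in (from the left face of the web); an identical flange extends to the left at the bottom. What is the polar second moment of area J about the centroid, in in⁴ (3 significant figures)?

Split into non-overlapping primitives; take the origin at the lower-left of the bounding box.
Web: 0.25 × 5.2, A = 1.3 in², y = 2.6 in, Ī = 2.9293 in⁴.
Top flange (beyond web): 4.15 × 0.55, A = 2.2825 in², y = 4.925 in, Ī = 0.057538 in⁴.
Bottom flange (beyond web): 4.15 × 0.55, A = 2.2825 in², y = 0.275 in, Ī = 0.057538 in⁴.
Centroid: ȳ = ΣA·y / ΣA = 2.6 in.
Transfer each piece to the centroidal x-axis using Ī + A·d² with d = y − 2.6:
  web: d = 0 in → contributes +2.9293 in⁴
  top flange (beyond web): d = 2.325 in → contributes +12.396 in⁴
  bottom flange (beyond web): d = -2.325 in → contributes +12.396 in⁴
Total I = 27.721 in⁴.
For the y-axis: x̄ = 4.275 in.
Repeating about the centroidal y-axis gives I_y = 28.653 in⁴.
Polar second moment: J = I_x + I_y = 56.374 in⁴.

J ≈ 56.4 in⁴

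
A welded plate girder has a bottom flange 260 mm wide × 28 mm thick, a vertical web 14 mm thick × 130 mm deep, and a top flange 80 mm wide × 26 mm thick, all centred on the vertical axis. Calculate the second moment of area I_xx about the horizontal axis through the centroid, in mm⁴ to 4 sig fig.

I_xx ≈ 4.600 × 10⁷ mm⁴

Treat the section as a set of non-overlapping primitives; coordinates are from the bounding-box lower-left.
Bottom plate: 260 × 28, A = 7 280 mm², y = 14 mm, Ī = 475 627 mm⁴.
Web plate: 14 × 130, A = 1 820 mm², y = 93 mm, Ī = 2 563 167 mm⁴.
Top plate: 80 × 26, A = 2 080 mm², y = 171 mm, Ī = 117 173 mm⁴.
Centroid: ȳ = ΣA·y / ΣA = 56.0698 mm.
Transfer each piece to the horizontal axis through the centroid using Ī + A·d² with d = y − 56.0698:
  bottom plate: d = -42.0698 mm → contributes +13 360 246 mm⁴
  web plate: d = 36.9302 mm → contributes +5 045 359 mm⁴
  top plate: d = 114.93 mm → contributes +27 591 807 mm⁴
Total I = 45 997 412 mm⁴.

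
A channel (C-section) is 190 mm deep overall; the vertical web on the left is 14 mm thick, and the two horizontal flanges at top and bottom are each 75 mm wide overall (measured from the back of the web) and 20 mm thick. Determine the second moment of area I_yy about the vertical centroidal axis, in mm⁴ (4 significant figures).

I_yy ≈ 2.590 × 10⁶ mm⁴

Decompose the section into non-overlapping parts with the origin at the bottom-left of its bounding rectangle.
Web: 14 × 190, A = 2 660 mm², x = 7 mm, Ī = 43446.7 mm⁴.
Top flange (beyond web): 61 × 20, A = 1 220 mm², x = 44.5 mm, Ī = 378 302 mm⁴.
Bottom flange (beyond web): 61 × 20, A = 1 220 mm², x = 44.5 mm, Ī = 378 302 mm⁴.
Centroid: x̄ = ΣA·x / ΣA = 24.9412 mm.
Transfer each piece to the vertical centroidal axis using Ī + A·d² with d = x − 24.9412:
  web: d = -17.9412 mm → contributes +899 663 mm⁴
  top flange (beyond web): d = 19.5588 mm → contributes +845 010 mm⁴
  bottom flange (beyond web): d = 19.5588 mm → contributes +845 010 mm⁴
Total I = 2 589 682 mm⁴.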